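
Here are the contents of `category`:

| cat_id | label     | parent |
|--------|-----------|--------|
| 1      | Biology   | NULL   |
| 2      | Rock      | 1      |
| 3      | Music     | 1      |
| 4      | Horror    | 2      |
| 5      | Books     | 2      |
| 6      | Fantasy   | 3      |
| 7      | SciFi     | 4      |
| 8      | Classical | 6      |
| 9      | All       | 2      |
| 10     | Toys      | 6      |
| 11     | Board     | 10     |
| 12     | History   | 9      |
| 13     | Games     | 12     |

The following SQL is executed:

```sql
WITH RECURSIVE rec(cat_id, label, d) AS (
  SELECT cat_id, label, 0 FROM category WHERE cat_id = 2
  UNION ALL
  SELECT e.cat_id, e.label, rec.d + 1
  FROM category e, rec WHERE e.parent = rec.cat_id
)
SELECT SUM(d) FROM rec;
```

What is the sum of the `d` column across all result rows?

Base: cat_id=2 (Rock) at d 0.
Iteration 1: rows with parent in {2} -> Horror (id 4, d 1), Books (id 5, d 1), All (id 9, d 1).
Iteration 2: rows with parent in {4,5,9} -> SciFi (id 7, d 2), History (id 12, d 2).
Iteration 3: rows with parent in {7,12} -> Games (id 13, d 3).
Iteration 4: no rows with parent in {13}; recursion stops.
SUM(d) = 0 + 1 + 1 + 1 + 2 + 2 + 3 = 10.

10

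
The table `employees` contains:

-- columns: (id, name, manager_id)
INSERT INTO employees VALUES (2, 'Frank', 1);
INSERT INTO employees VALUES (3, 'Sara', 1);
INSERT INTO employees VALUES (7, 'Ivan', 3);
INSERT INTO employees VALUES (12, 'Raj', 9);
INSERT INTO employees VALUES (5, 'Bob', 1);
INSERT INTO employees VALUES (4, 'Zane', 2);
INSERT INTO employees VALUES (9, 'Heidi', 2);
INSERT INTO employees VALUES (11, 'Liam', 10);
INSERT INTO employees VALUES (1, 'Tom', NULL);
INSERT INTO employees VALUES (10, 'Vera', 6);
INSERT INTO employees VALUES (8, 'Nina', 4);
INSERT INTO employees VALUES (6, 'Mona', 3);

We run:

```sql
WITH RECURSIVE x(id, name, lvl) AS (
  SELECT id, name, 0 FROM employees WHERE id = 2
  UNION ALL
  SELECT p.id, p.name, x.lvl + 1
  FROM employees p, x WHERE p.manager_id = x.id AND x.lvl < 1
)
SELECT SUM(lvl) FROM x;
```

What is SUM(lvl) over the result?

2

Base: id=2 (Frank) at lvl 0.
Iteration 1: rows with manager_id in {2} -> Zane (id 4, lvl 1), Heidi (id 9, lvl 1).
Iteration 2: lvl < 1 fails for all current rows; recursion stops.
SUM(lvl) = 0 + 1 + 1 = 2.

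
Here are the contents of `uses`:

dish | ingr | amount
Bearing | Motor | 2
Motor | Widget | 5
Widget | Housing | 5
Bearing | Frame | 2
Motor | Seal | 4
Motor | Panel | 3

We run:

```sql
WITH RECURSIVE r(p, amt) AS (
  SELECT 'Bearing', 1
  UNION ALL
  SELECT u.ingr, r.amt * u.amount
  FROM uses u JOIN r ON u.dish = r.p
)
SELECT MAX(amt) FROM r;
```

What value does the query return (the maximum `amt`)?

Base: (Bearing, amt=1).
Iteration 1: components of {Bearing} -> Frame = 1*2 = 2, Motor = 1*2 = 2.
Iteration 2: components of {Frame,Motor} -> Panel = 2*3 = 6, Seal = 2*4 = 8, Widget = 2*5 = 10.
Iteration 3: components of {Panel,Seal,Widget} -> Housing = 10*5 = 50.
Iteration 4: no further components; recursion stops.
amt values: 1, 2, 2, 10, 8, 6, 50; the maximum is 50.

50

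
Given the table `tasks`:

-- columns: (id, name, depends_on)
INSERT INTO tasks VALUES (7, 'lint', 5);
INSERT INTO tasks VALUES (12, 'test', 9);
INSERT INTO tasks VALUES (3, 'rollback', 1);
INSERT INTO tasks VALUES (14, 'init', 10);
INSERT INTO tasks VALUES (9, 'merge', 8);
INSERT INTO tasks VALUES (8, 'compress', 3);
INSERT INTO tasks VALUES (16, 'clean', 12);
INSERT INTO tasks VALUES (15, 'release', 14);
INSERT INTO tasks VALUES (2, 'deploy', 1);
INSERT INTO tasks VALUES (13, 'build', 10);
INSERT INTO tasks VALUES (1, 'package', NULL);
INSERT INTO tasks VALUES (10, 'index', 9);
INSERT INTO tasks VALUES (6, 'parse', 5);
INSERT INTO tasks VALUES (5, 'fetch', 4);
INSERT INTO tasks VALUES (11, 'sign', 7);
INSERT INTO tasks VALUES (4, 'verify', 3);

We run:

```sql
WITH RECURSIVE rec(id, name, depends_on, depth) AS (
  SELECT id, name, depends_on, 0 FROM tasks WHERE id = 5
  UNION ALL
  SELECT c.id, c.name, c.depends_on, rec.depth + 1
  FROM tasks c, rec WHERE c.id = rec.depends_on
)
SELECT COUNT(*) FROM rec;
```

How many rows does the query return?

Base: id=5 (fetch), depends_on=4, depth 0.
Iteration 1: join on id=4 -> verify (id 4, depends_on=3, depth 1).
Iteration 2: join on id=3 -> rollback (id 3, depends_on=1, depth 2).
Iteration 3: join on id=1 -> package (id 1, depends_on=NULL, depth 3).
Iteration 4: depends_on is NULL; no match; recursion stops.
Total rows emitted: 4.

4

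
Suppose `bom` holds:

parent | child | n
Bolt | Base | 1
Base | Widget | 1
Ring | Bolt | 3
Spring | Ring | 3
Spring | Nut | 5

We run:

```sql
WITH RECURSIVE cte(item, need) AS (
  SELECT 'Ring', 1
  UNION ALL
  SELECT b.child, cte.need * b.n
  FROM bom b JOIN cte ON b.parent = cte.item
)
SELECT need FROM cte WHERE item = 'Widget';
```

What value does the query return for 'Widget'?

Base: (Ring, need=1).
Iteration 1: components of {Ring} -> Bolt = 1*3 = 3.
Iteration 2: components of {Bolt} -> Base = 3*1 = 3.
Iteration 3: components of {Base} -> Widget = 3*1 = 3.
Iteration 4: no further components; recursion stops.

3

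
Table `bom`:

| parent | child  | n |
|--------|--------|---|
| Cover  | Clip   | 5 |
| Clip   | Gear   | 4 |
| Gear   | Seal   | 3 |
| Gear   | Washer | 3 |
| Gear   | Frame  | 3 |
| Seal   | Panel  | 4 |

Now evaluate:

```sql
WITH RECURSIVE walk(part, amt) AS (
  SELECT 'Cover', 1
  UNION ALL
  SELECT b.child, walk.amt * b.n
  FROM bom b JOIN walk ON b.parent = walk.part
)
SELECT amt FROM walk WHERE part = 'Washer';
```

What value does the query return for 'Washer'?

Base: (Cover, amt=1).
Iteration 1: components of {Cover} -> Clip = 1*5 = 5.
Iteration 2: components of {Clip} -> Gear = 5*4 = 20.
Iteration 3: components of {Gear} -> Frame = 20*3 = 60, Seal = 20*3 = 60, Washer = 20*3 = 60.
Iteration 4: components of {Frame,Seal,Washer} -> Panel = 60*4 = 240.
Iteration 5: no further components; recursion stops.

60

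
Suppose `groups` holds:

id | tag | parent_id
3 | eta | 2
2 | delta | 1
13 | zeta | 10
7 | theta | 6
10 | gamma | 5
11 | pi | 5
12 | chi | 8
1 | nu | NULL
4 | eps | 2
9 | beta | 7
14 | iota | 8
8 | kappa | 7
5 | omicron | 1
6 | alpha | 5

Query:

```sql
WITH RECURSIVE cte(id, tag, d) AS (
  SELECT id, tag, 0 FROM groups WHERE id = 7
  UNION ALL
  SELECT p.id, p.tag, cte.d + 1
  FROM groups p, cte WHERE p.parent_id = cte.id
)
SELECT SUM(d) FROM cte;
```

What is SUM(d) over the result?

6

Base: id=7 (theta) at d 0.
Iteration 1: rows with parent_id in {7} -> kappa (id 8, d 1), beta (id 9, d 1).
Iteration 2: rows with parent_id in {8,9} -> chi (id 12, d 2), iota (id 14, d 2).
Iteration 3: no rows with parent_id in {12,14}; recursion stops.
SUM(d) = 0 + 1 + 1 + 2 + 2 = 6.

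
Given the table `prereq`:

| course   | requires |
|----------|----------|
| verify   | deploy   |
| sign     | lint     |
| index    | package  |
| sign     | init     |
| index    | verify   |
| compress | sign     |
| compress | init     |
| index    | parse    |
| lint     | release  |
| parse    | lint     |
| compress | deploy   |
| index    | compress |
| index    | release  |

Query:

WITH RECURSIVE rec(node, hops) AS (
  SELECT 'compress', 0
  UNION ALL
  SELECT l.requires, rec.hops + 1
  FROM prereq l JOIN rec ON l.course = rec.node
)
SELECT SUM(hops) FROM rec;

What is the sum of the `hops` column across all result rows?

10

Base: (compress, hops=0).
Iteration 1: edges from {compress} -> (deploy, hops=1), (init, hops=1), (sign, hops=1).
Iteration 2: edges from {deploy,init,sign} -> (init, hops=2), (lint, hops=2).
Iteration 3: edges from {init,lint} -> (release, hops=3).
Iteration 4: no outgoing edges from {release}; recursion stops.
SUM(hops) = 0 + 1 + 1 + 1 + 2 + 2 + 3 = 10.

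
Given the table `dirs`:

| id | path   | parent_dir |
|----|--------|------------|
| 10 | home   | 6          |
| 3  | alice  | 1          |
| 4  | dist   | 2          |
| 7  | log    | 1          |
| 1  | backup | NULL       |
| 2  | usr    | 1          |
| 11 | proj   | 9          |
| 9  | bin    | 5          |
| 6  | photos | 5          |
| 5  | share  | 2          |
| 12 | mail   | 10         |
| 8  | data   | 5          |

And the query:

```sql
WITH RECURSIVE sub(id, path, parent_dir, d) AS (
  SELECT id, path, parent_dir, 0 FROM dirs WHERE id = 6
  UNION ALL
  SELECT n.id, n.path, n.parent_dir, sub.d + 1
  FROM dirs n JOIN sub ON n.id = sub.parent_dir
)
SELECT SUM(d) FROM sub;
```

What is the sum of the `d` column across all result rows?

6

Base: id=6 (photos), parent_dir=5, d 0.
Iteration 1: join on id=5 -> share (id 5, parent_dir=2, d 1).
Iteration 2: join on id=2 -> usr (id 2, parent_dir=1, d 2).
Iteration 3: join on id=1 -> backup (id 1, parent_dir=NULL, d 3).
Iteration 4: parent_dir is NULL; no match; recursion stops.
SUM(d) = 0 + 1 + 2 + 3 = 6.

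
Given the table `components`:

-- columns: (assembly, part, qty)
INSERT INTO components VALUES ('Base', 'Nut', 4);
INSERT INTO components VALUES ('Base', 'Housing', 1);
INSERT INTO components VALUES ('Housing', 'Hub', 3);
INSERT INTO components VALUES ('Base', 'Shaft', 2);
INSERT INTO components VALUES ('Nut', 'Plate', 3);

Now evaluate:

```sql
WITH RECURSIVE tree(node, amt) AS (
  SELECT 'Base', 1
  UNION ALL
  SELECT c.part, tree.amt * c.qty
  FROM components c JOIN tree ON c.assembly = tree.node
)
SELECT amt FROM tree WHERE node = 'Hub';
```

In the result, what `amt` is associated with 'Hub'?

Base: (Base, amt=1).
Iteration 1: components of {Base} -> Housing = 1*1 = 1, Nut = 1*4 = 4, Shaft = 1*2 = 2.
Iteration 2: components of {Housing,Nut,Shaft} -> Hub = 1*3 = 3, Plate = 4*3 = 12.
Iteration 3: no further components; recursion stops.

3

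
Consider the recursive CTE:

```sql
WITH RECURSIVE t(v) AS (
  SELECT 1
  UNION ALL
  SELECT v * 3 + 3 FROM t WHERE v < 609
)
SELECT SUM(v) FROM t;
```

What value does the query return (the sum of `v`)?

2722

Base: v=1.
Iteration 1: 1 < 609 holds -> v = 1 * 3 + 3 = 6.
Iteration 2: 6 < 609 holds -> v = 6 * 3 + 3 = 21.
Iteration 3: 21 < 609 holds -> v = 21 * 3 + 3 = 66.
Iteration 4: 66 < 609 holds -> v = 66 * 3 + 3 = 201.
Iteration 5: 201 < 609 holds -> v = 201 * 3 + 3 = 606.
Iteration 6: 606 < 609 holds -> v = 606 * 3 + 3 = 1821.
Iteration 7: 1821 < 609 fails; recursion stops.
SUM(v) = 1 + 6 + 21 + 66 + 201 + 606 + 1821 = 2722.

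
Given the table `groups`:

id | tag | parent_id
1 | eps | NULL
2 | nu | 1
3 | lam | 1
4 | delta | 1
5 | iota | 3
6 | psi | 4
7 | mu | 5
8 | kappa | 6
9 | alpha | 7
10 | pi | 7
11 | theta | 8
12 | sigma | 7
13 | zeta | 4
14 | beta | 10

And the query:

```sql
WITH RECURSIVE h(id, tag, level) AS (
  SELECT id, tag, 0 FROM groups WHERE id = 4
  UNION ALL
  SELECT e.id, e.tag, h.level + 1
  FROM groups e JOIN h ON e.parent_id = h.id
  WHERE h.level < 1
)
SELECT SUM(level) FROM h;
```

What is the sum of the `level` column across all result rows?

Base: id=4 (delta) at level 0.
Iteration 1: rows with parent_id in {4} -> psi (id 6, level 1), zeta (id 13, level 1).
Iteration 2: level < 1 fails for all current rows; recursion stops.
SUM(level) = 0 + 1 + 1 = 2.

2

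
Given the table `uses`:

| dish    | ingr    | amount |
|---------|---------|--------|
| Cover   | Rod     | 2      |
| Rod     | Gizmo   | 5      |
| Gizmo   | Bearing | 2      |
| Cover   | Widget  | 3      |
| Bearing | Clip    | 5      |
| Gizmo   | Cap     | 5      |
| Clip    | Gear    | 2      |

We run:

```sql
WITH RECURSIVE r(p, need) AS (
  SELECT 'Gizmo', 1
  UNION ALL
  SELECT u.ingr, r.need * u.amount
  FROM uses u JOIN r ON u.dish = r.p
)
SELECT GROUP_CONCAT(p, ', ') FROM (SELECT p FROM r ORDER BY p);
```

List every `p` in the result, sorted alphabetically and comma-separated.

Base: (Gizmo, need=1).
Iteration 1: components of {Gizmo} -> Bearing = 1*2 = 2, Cap = 1*5 = 5.
Iteration 2: components of {Bearing,Cap} -> Clip = 2*5 = 10.
Iteration 3: components of {Clip} -> Gear = 10*2 = 20.
Iteration 4: no further components; recursion stops.

Bearing, Cap, Clip, Gear, Gizmo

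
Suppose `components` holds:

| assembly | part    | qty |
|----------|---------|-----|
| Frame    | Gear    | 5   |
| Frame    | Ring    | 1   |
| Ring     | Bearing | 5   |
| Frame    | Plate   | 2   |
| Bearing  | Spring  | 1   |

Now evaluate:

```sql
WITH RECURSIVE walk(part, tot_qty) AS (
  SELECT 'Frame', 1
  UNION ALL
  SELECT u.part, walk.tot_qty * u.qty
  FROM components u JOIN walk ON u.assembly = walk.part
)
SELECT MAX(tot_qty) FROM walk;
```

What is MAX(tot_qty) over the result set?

5

Base: (Frame, tot_qty=1).
Iteration 1: components of {Frame} -> Gear = 1*5 = 5, Plate = 1*2 = 2, Ring = 1*1 = 1.
Iteration 2: components of {Gear,Plate,Ring} -> Bearing = 1*5 = 5.
Iteration 3: components of {Bearing} -> Spring = 5*1 = 5.
Iteration 4: no further components; recursion stops.
tot_qty values: 1, 5, 1, 2, 5, 5; the maximum is 5.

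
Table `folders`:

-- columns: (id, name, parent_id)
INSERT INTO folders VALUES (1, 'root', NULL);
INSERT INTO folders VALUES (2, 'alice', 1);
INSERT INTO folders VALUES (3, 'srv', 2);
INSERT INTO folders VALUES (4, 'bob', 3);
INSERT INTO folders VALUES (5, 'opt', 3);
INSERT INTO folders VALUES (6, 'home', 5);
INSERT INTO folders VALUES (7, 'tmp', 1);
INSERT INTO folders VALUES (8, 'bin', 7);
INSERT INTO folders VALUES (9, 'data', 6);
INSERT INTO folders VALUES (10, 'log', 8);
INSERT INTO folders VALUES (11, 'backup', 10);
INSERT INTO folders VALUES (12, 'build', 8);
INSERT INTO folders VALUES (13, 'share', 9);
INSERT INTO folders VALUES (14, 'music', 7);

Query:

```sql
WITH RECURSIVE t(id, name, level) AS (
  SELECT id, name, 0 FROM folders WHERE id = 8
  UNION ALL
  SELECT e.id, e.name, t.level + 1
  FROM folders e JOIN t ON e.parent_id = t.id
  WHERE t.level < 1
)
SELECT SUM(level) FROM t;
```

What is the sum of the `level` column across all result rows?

Base: id=8 (bin) at level 0.
Iteration 1: rows with parent_id in {8} -> log (id 10, level 1), build (id 12, level 1).
Iteration 2: level < 1 fails for all current rows; recursion stops.
SUM(level) = 0 + 1 + 1 = 2.

2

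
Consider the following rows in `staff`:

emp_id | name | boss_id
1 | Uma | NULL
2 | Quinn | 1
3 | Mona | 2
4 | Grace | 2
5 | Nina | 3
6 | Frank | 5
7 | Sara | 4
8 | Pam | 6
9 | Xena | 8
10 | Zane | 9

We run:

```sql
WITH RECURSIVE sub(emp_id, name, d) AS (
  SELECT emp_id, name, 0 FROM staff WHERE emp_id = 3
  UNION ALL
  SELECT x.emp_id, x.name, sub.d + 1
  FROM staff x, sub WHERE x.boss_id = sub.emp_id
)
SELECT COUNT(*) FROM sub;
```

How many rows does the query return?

Base: emp_id=3 (Mona) at d 0.
Iteration 1: rows with boss_id in {3} -> Nina (id 5, d 1).
Iteration 2: rows with boss_id in {5} -> Frank (id 6, d 2).
Iteration 3: rows with boss_id in {6} -> Pam (id 8, d 3).
Iteration 4: rows with boss_id in {8} -> Xena (id 9, d 4).
Iteration 5: rows with boss_id in {9} -> Zane (id 10, d 5).
Iteration 6: no rows with boss_id in {10}; recursion stops.
Total rows emitted: 6.

6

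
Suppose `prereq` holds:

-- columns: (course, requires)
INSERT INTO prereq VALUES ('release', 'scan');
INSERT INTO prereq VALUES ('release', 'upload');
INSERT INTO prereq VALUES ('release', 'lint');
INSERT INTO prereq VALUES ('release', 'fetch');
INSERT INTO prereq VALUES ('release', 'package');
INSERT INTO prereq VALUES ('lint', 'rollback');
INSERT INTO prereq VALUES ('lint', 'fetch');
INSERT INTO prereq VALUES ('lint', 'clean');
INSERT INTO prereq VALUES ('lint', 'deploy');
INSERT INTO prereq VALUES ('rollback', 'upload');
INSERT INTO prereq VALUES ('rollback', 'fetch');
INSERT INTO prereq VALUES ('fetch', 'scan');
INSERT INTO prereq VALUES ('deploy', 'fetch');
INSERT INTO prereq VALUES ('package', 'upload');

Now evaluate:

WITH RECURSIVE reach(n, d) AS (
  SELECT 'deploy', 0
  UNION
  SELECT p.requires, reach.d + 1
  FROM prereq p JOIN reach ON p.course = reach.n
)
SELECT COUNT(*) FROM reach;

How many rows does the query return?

Base: (deploy, d=0).
Iteration 1: edges from {deploy} -> (fetch, d=1).
Iteration 2: edges from {fetch} -> (scan, d=2).
Iteration 3: no outgoing edges from {scan}; recursion stops.
Total rows emitted: 3.

3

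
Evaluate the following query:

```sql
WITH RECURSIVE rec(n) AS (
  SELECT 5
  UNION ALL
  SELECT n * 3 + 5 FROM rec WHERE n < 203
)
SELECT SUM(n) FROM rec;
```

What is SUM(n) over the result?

Base: n=5.
Iteration 1: 5 < 203 holds -> n = 5 * 3 + 5 = 20.
Iteration 2: 20 < 203 holds -> n = 20 * 3 + 5 = 65.
Iteration 3: 65 < 203 holds -> n = 65 * 3 + 5 = 200.
Iteration 4: 200 < 203 holds -> n = 200 * 3 + 5 = 605.
Iteration 5: 605 < 203 fails; recursion stops.
SUM(n) = 5 + 20 + 65 + 200 + 605 = 895.

895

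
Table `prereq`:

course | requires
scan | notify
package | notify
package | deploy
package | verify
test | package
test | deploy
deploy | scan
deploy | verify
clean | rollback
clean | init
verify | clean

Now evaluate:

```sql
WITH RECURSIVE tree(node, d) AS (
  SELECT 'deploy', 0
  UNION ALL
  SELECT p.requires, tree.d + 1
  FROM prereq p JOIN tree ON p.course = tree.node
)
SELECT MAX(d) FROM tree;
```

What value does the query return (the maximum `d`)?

Base: (deploy, d=0).
Iteration 1: edges from {deploy} -> (scan, d=1), (verify, d=1).
Iteration 2: edges from {scan,verify} -> (clean, d=2), (notify, d=2).
Iteration 3: edges from {clean,notify} -> (init, d=3), (rollback, d=3).
Iteration 4: no outgoing edges from {init,rollback}; recursion stops.
d values: 0, 1, 1, 2, 2, 3, 3; the maximum is 3.

3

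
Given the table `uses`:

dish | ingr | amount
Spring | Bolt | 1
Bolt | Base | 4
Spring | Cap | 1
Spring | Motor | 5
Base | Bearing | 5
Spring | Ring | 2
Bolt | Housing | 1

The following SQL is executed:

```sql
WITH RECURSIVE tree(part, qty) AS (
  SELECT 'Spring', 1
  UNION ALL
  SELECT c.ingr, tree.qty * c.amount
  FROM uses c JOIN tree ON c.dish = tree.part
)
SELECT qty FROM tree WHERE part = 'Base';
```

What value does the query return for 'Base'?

Base: (Spring, qty=1).
Iteration 1: components of {Spring} -> Bolt = 1*1 = 1, Cap = 1*1 = 1, Motor = 1*5 = 5, Ring = 1*2 = 2.
Iteration 2: components of {Bolt,Cap,Motor,Ring} -> Base = 1*4 = 4, Housing = 1*1 = 1.
Iteration 3: components of {Base,Housing} -> Bearing = 4*5 = 20.
Iteration 4: no further components; recursion stops.

4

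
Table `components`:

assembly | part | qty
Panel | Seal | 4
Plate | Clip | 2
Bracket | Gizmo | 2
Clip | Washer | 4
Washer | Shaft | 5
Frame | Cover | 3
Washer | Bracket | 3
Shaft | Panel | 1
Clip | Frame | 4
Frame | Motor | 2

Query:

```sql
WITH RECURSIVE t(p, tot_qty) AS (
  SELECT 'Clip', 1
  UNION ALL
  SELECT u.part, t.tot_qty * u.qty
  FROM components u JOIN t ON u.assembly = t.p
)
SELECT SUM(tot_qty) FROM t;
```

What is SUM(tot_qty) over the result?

Base: (Clip, tot_qty=1).
Iteration 1: components of {Clip} -> Frame = 1*4 = 4, Washer = 1*4 = 4.
Iteration 2: components of {Frame,Washer} -> Bracket = 4*3 = 12, Cover = 4*3 = 12, Motor = 4*2 = 8, Shaft = 4*5 = 20.
Iteration 3: components of {Bracket,Cover,Motor,Shaft} -> Gizmo = 12*2 = 24, Panel = 20*1 = 20.
Iteration 4: components of {Gizmo,Panel} -> Seal = 20*4 = 80.
Iteration 5: no further components; recursion stops.
SUM(tot_qty) = 1 + 4 + 4 + 20 + 12 + 8 + 12 + 20 + 24 + 80 = 185.

185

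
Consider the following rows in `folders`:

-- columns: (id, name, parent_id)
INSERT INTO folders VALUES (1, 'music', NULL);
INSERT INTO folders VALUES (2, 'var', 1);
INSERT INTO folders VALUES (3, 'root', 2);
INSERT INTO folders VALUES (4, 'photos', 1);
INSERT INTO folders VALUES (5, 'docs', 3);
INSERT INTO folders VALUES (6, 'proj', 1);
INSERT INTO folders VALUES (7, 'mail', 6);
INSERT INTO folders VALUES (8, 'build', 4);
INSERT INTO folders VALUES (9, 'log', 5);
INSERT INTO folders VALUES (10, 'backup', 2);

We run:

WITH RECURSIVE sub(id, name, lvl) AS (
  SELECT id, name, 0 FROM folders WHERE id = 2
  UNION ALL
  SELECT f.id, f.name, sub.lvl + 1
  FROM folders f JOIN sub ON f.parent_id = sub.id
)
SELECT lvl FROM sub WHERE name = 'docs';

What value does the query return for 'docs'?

Base: id=2 (var) at lvl 0.
Iteration 1: rows with parent_id in {2} -> root (id 3, lvl 1), backup (id 10, lvl 1).
Iteration 2: rows with parent_id in {3,10} -> docs (id 5, lvl 2).
Iteration 3: rows with parent_id in {5} -> log (id 9, lvl 3).
Iteration 4: no rows with parent_id in {9}; recursion stops.

2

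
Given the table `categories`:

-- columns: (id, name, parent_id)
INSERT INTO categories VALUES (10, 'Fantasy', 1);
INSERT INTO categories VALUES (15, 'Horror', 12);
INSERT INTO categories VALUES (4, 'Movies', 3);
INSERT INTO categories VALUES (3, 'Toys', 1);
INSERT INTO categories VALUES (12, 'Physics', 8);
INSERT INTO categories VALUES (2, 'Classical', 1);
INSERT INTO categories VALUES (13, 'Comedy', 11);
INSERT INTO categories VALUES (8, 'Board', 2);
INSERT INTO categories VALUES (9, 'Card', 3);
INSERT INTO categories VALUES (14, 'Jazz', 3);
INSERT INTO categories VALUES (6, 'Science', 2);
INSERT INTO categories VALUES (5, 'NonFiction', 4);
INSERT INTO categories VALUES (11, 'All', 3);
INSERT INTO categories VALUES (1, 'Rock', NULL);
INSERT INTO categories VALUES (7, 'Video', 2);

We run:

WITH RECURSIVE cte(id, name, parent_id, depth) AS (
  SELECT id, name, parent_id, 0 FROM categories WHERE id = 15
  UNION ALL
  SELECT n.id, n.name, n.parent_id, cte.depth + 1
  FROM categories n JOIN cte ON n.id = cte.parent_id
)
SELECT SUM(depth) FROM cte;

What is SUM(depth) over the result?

Base: id=15 (Horror), parent_id=12, depth 0.
Iteration 1: join on id=12 -> Physics (id 12, parent_id=8, depth 1).
Iteration 2: join on id=8 -> Board (id 8, parent_id=2, depth 2).
Iteration 3: join on id=2 -> Classical (id 2, parent_id=1, depth 3).
Iteration 4: join on id=1 -> Rock (id 1, parent_id=NULL, depth 4).
Iteration 5: parent_id is NULL; no match; recursion stops.
SUM(depth) = 0 + 1 + 2 + 3 + 4 = 10.

10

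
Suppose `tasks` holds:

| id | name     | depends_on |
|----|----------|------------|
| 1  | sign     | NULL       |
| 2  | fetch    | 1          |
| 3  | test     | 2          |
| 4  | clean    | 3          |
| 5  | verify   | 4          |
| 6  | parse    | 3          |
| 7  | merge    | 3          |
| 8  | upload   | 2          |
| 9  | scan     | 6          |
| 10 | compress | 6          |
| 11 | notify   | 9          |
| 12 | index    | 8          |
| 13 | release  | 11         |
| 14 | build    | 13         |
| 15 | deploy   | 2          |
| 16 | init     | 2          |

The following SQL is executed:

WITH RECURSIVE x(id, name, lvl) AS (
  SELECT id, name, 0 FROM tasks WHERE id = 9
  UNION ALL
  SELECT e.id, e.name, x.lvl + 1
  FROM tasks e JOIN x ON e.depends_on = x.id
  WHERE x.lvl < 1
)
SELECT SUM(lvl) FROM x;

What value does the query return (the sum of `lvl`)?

Base: id=9 (scan) at lvl 0.
Iteration 1: rows with depends_on in {9} -> notify (id 11, lvl 1).
Iteration 2: lvl < 1 fails for all current rows; recursion stops.
SUM(lvl) = 0 + 1 = 1.

1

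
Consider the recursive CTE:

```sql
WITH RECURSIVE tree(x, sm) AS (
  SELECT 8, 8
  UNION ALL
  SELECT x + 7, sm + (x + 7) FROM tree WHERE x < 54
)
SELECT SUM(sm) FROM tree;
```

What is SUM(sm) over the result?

876

Base: x=8, sm=8.
Iteration 1: 8 < 54 holds -> x = 8 + 7 = 15, sm = 8 + 15 = 23.
Iteration 2: 15 < 54 holds -> x = 15 + 7 = 22, sm = 23 + 22 = 45.
Iteration 3: 22 < 54 holds -> x = 22 + 7 = 29, sm = 45 + 29 = 74.
Iteration 4: 29 < 54 holds -> x = 29 + 7 = 36, sm = 74 + 36 = 110.
Iteration 5: 36 < 54 holds -> x = 36 + 7 = 43, sm = 110 + 43 = 153.
Iteration 6: 43 < 54 holds -> x = 43 + 7 = 50, sm = 153 + 50 = 203.
Iteration 7: 50 < 54 holds -> x = 50 + 7 = 57, sm = 203 + 57 = 260.
Iteration 8: 57 < 54 fails; recursion stops.
SUM(sm) = 8 + 23 + 45 + 74 + 110 + 153 + 203 + 260 = 876.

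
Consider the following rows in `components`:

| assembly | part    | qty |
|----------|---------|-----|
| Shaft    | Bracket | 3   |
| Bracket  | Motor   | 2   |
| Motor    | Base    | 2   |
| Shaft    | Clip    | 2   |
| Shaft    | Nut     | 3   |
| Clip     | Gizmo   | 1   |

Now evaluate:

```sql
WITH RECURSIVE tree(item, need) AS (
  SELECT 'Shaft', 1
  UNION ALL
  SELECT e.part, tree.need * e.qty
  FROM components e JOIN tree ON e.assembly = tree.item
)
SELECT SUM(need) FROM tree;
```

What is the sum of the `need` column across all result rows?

29

Base: (Shaft, need=1).
Iteration 1: components of {Shaft} -> Bracket = 1*3 = 3, Clip = 1*2 = 2, Nut = 1*3 = 3.
Iteration 2: components of {Bracket,Clip,Nut} -> Gizmo = 2*1 = 2, Motor = 3*2 = 6.
Iteration 3: components of {Gizmo,Motor} -> Base = 6*2 = 12.
Iteration 4: no further components; recursion stops.
SUM(need) = 1 + 3 + 2 + 3 + 6 + 2 + 12 = 29.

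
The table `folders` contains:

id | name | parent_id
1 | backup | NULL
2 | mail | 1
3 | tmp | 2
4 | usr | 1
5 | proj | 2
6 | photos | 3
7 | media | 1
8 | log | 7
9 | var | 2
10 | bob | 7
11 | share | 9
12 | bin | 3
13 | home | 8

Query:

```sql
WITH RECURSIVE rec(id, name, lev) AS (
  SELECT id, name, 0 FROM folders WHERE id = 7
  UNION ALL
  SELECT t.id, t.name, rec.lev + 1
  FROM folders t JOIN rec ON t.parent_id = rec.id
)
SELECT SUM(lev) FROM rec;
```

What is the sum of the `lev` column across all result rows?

Base: id=7 (media) at lev 0.
Iteration 1: rows with parent_id in {7} -> log (id 8, lev 1), bob (id 10, lev 1).
Iteration 2: rows with parent_id in {8,10} -> home (id 13, lev 2).
Iteration 3: no rows with parent_id in {13}; recursion stops.
SUM(lev) = 0 + 1 + 1 + 2 = 4.

4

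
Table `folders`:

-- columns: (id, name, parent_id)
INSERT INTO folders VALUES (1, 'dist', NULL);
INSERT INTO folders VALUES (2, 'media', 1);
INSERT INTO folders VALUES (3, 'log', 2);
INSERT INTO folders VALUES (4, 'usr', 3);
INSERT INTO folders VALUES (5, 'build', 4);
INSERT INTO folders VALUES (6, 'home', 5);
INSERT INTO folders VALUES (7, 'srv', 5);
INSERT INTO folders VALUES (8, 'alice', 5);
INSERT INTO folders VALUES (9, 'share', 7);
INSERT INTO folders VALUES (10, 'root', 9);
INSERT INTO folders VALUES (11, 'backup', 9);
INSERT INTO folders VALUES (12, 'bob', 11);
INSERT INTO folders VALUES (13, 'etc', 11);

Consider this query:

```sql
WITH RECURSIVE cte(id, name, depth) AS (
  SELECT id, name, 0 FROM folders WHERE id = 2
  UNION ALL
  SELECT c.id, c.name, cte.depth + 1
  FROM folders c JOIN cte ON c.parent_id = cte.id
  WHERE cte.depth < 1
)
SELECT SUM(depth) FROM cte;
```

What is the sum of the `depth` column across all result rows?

1

Base: id=2 (media) at depth 0.
Iteration 1: rows with parent_id in {2} -> log (id 3, depth 1).
Iteration 2: depth < 1 fails for all current rows; recursion stops.
SUM(depth) = 0 + 1 = 1.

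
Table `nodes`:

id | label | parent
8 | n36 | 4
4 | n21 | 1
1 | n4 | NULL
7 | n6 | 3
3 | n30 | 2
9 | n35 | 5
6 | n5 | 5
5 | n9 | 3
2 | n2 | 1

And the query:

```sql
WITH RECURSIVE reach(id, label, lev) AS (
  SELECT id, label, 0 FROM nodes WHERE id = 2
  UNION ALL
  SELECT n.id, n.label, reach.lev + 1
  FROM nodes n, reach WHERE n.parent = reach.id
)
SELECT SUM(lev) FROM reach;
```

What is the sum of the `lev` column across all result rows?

Base: id=2 (n2) at lev 0.
Iteration 1: rows with parent in {2} -> n30 (id 3, lev 1).
Iteration 2: rows with parent in {3} -> n9 (id 5, lev 2), n6 (id 7, lev 2).
Iteration 3: rows with parent in {5,7} -> n5 (id 6, lev 3), n35 (id 9, lev 3).
Iteration 4: no rows with parent in {6,9}; recursion stops.
SUM(lev) = 0 + 1 + 2 + 2 + 3 + 3 = 11.

11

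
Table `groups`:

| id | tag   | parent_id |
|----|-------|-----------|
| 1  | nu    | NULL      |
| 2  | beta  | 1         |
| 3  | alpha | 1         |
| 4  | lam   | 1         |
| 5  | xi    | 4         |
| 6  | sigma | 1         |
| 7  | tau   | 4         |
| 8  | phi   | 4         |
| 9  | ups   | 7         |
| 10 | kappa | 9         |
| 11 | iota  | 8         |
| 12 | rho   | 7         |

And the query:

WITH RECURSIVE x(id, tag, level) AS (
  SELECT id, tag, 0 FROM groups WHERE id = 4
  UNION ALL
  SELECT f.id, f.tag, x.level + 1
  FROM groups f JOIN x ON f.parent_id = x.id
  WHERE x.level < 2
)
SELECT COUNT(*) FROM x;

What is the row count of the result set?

7

Base: id=4 (lam) at level 0.
Iteration 1: rows with parent_id in {4} -> xi (id 5, level 1), tau (id 7, level 1), phi (id 8, level 1).
Iteration 2: rows with parent_id in {5,7,8} -> ups (id 9, level 2), iota (id 11, level 2), rho (id 12, level 2).
Iteration 3: level < 2 fails for all current rows; recursion stops.
Total rows emitted: 7.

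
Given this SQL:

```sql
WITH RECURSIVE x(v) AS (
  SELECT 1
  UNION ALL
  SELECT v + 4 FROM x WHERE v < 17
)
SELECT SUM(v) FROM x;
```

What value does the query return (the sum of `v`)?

45

Base: v=1.
Iteration 1: 1 < 17 holds -> v = 1 + 4 = 5.
Iteration 2: 5 < 17 holds -> v = 5 + 4 = 9.
Iteration 3: 9 < 17 holds -> v = 9 + 4 = 13.
Iteration 4: 13 < 17 holds -> v = 13 + 4 = 17.
Iteration 5: 17 < 17 fails; recursion stops.
SUM(v) = 1 + 5 + 9 + 13 + 17 = 45.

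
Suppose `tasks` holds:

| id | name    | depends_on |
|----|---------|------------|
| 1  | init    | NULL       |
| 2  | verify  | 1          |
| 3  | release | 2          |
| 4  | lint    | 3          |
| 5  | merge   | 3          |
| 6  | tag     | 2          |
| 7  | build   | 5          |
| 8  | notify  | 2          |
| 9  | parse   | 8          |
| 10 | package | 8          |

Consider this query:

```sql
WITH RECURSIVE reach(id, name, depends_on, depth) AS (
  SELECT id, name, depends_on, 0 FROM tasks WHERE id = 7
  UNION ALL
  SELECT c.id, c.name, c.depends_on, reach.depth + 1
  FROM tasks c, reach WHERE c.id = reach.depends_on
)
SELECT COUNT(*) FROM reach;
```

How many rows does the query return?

5

Base: id=7 (build), depends_on=5, depth 0.
Iteration 1: join on id=5 -> merge (id 5, depends_on=3, depth 1).
Iteration 2: join on id=3 -> release (id 3, depends_on=2, depth 2).
Iteration 3: join on id=2 -> verify (id 2, depends_on=1, depth 3).
Iteration 4: join on id=1 -> init (id 1, depends_on=NULL, depth 4).
Iteration 5: depends_on is NULL; no match; recursion stops.
Total rows emitted: 5.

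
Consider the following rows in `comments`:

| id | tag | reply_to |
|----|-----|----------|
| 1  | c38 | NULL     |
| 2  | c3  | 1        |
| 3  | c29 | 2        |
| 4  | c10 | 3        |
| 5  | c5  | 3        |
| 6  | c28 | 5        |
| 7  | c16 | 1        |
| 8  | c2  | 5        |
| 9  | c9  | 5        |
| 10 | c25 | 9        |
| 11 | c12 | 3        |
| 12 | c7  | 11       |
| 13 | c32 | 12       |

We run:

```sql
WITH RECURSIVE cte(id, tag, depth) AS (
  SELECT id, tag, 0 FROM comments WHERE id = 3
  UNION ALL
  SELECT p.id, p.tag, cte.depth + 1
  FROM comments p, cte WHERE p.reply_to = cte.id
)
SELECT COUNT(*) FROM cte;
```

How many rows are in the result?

Base: id=3 (c29) at depth 0.
Iteration 1: rows with reply_to in {3} -> c10 (id 4, depth 1), c5 (id 5, depth 1), c12 (id 11, depth 1).
Iteration 2: rows with reply_to in {4,5,11} -> c28 (id 6, depth 2), c2 (id 8, depth 2), c9 (id 9, depth 2), c7 (id 12, depth 2).
Iteration 3: rows with reply_to in {6,8,9,12} -> c25 (id 10, depth 3), c32 (id 13, depth 3).
Iteration 4: no rows with reply_to in {10,13}; recursion stops.
Total rows emitted: 10.

10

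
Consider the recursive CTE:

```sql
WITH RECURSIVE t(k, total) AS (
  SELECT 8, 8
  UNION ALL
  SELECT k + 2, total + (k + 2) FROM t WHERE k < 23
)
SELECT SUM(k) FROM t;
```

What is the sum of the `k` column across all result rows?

Base: k=8, total=8.
Iteration 1: 8 < 23 holds -> k = 8 + 2 = 10, total = 8 + 10 = 18.
Iteration 2: 10 < 23 holds -> k = 10 + 2 = 12, total = 18 + 12 = 30.
Iteration 3: 12 < 23 holds -> k = 12 + 2 = 14, total = 30 + 14 = 44.
Iteration 4: 14 < 23 holds -> k = 14 + 2 = 16, total = 44 + 16 = 60.
Iteration 5: 16 < 23 holds -> k = 16 + 2 = 18, total = 60 + 18 = 78.
Iteration 6: 18 < 23 holds -> k = 18 + 2 = 20, total = 78 + 20 = 98.
Iteration 7: 20 < 23 holds -> k = 20 + 2 = 22, total = 98 + 22 = 120.
Iteration 8: 22 < 23 holds -> k = 22 + 2 = 24, total = 120 + 24 = 144.
Iteration 9: 24 < 23 fails; recursion stops.
SUM(k) = 8 + 10 + 12 + 14 + 16 + 18 + 20 + 22 + 24 = 144.

144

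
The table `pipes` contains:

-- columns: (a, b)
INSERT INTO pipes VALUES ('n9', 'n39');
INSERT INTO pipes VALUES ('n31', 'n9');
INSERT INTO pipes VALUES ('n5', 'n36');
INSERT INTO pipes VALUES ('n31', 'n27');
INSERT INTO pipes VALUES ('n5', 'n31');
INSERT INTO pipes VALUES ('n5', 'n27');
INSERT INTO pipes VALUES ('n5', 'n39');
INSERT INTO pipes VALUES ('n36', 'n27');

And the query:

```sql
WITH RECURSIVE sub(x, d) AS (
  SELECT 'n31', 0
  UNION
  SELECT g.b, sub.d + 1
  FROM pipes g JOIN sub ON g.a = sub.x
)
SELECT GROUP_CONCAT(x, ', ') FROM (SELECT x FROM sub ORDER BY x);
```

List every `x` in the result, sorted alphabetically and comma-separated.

n27, n31, n39, n9

Base: (n31, d=0).
Iteration 1: edges from {n31} -> (n27, d=1), (n9, d=1).
Iteration 2: edges from {n27,n9} -> (n39, d=2).
Iteration 3: no outgoing edges from {n39}; recursion stops.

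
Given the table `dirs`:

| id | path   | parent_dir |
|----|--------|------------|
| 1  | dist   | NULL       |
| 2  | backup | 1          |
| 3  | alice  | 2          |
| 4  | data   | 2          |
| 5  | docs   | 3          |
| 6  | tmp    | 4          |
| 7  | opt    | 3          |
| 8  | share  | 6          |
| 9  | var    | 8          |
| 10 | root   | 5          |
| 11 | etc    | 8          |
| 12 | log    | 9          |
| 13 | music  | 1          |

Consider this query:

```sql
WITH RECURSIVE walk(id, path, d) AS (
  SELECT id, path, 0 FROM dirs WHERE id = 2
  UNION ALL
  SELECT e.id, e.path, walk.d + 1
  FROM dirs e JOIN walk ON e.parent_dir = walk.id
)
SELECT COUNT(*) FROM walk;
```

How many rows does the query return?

Base: id=2 (backup) at d 0.
Iteration 1: rows with parent_dir in {2} -> alice (id 3, d 1), data (id 4, d 1).
Iteration 2: rows with parent_dir in {3,4} -> docs (id 5, d 2), tmp (id 6, d 2), opt (id 7, d 2).
Iteration 3: rows with parent_dir in {5,6,7} -> share (id 8, d 3), root (id 10, d 3).
Iteration 4: rows with parent_dir in {8,10} -> var (id 9, d 4), etc (id 11, d 4).
Iteration 5: rows with parent_dir in {9,11} -> log (id 12, d 5).
Iteration 6: no rows with parent_dir in {12}; recursion stops.
Total rows emitted: 11.

11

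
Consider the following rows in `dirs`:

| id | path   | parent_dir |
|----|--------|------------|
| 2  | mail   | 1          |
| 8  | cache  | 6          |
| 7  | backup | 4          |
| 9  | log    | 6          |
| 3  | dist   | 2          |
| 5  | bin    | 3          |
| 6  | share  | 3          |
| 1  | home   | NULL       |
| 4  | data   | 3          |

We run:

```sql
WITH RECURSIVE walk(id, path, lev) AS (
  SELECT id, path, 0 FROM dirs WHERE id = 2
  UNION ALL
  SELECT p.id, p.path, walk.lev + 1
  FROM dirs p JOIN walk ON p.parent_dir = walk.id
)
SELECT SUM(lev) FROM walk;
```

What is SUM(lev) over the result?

Base: id=2 (mail) at lev 0.
Iteration 1: rows with parent_dir in {2} -> dist (id 3, lev 1).
Iteration 2: rows with parent_dir in {3} -> data (id 4, lev 2), bin (id 5, lev 2), share (id 6, lev 2).
Iteration 3: rows with parent_dir in {4,5,6} -> backup (id 7, lev 3), cache (id 8, lev 3), log (id 9, lev 3).
Iteration 4: no rows with parent_dir in {7,8,9}; recursion stops.
SUM(lev) = 0 + 1 + 2 + 2 + 2 + 3 + 3 + 3 = 16.

16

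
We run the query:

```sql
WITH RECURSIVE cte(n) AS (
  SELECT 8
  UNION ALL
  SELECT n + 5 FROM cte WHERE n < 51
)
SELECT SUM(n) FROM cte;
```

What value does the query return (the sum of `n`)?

Base: n=8.
Iteration 1: 8 < 51 holds -> n = 8 + 5 = 13.
Iteration 2: 13 < 51 holds -> n = 13 + 5 = 18.
Iteration 3: 18 < 51 holds -> n = 18 + 5 = 23.
Iteration 4: 23 < 51 holds -> n = 23 + 5 = 28.
Iteration 5: 28 < 51 holds -> n = 28 + 5 = 33.
Iteration 6: 33 < 51 holds -> n = 33 + 5 = 38.
Iteration 7: 38 < 51 holds -> n = 38 + 5 = 43.
Iteration 8: 43 < 51 holds -> n = 43 + 5 = 48.
Iteration 9: 48 < 51 holds -> n = 48 + 5 = 53.
Iteration 10: 53 < 51 fails; recursion stops.
SUM(n) = 8 + 13 + 18 + 23 + 28 + 33 + 38 + 43 + 48 + 53 = 305.

305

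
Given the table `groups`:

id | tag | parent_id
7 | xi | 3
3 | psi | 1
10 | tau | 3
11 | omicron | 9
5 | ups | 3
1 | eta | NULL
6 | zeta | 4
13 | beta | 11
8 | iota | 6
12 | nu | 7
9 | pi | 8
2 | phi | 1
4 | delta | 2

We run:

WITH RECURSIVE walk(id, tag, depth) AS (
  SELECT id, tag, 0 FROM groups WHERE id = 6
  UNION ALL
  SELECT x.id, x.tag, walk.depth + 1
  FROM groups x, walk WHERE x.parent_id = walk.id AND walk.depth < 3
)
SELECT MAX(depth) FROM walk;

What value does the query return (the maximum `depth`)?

Base: id=6 (zeta) at depth 0.
Iteration 1: rows with parent_id in {6} -> iota (id 8, depth 1).
Iteration 2: rows with parent_id in {8} -> pi (id 9, depth 2).
Iteration 3: rows with parent_id in {9} -> omicron (id 11, depth 3).
Iteration 4: depth < 3 fails for all current rows; recursion stops.
depth values: 0, 1, 2, 3; the maximum is 3.

3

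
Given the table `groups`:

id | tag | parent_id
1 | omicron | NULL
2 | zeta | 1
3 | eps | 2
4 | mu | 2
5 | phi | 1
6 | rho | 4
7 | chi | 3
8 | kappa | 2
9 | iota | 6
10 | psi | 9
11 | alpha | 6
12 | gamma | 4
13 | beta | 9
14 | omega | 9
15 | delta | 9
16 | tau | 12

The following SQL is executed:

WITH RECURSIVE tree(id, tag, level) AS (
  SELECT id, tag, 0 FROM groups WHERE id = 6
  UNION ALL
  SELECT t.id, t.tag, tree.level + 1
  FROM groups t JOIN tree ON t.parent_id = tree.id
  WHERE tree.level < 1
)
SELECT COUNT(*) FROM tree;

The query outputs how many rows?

3

Base: id=6 (rho) at level 0.
Iteration 1: rows with parent_id in {6} -> iota (id 9, level 1), alpha (id 11, level 1).
Iteration 2: level < 1 fails for all current rows; recursion stops.
Total rows emitted: 3.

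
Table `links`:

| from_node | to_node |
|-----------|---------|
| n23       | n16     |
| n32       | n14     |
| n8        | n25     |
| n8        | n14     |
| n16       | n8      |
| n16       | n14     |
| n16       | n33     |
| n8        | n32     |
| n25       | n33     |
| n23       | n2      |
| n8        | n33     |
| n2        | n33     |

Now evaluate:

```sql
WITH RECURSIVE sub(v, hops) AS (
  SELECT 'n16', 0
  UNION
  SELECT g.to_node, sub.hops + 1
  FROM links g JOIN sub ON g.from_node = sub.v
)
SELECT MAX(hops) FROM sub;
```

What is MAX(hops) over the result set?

Base: (n16, hops=0).
Iteration 1: edges from {n16} -> (n14, hops=1), (n33, hops=1), (n8, hops=1).
Iteration 2: edges from {n14,n33,n8} -> (n14, hops=2), (n25, hops=2), (n32, hops=2), (n33, hops=2).
Iteration 3: edges from {n14,n25,n32,n33} -> (n14, hops=3), (n33, hops=3).
Iteration 4: no outgoing edges from {n14,n33}; recursion stops.
hops values: 0, 1, 1, 1, 2, 2, 2, 2, 3, 3; the maximum is 3.

3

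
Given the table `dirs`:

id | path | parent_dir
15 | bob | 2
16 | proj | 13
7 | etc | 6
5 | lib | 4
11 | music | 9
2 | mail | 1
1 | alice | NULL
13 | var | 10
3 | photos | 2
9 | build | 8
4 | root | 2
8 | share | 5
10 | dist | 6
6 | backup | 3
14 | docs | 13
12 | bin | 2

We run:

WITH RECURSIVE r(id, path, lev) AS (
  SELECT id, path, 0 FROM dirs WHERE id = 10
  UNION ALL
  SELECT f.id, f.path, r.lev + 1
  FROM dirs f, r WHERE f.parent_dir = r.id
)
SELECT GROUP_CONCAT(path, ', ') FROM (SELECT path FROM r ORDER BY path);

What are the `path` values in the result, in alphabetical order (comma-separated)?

Base: id=10 (dist) at lev 0.
Iteration 1: rows with parent_dir in {10} -> var (id 13, lev 1).
Iteration 2: rows with parent_dir in {13} -> docs (id 14, lev 2), proj (id 16, lev 2).
Iteration 3: no rows with parent_dir in {14,16}; recursion stops.

dist, docs, proj, var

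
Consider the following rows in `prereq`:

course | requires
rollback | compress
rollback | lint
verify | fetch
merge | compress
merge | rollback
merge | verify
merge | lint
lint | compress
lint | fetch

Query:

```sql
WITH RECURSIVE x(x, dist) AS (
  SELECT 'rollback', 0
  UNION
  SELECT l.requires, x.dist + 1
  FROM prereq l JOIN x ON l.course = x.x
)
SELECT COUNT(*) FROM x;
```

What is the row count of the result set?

Base: (rollback, dist=0).
Iteration 1: edges from {rollback} -> (compress, dist=1), (lint, dist=1).
Iteration 2: edges from {compress,lint} -> (compress, dist=2), (fetch, dist=2).
Iteration 3: no outgoing edges from {compress,fetch}; recursion stops.
Total rows emitted: 5.

5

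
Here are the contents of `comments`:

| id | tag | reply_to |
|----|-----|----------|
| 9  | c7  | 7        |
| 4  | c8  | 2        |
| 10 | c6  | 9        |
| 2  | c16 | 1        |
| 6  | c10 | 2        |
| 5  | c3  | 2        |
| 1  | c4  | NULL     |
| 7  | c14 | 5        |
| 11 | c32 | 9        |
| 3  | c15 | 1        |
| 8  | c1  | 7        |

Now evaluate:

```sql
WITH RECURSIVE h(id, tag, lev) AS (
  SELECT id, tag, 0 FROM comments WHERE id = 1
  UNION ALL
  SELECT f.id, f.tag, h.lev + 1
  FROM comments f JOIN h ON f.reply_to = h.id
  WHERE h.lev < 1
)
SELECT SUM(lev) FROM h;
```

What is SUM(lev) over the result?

2

Base: id=1 (c4) at lev 0.
Iteration 1: rows with reply_to in {1} -> c16 (id 2, lev 1), c15 (id 3, lev 1).
Iteration 2: lev < 1 fails for all current rows; recursion stops.
SUM(lev) = 0 + 1 + 1 = 2.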